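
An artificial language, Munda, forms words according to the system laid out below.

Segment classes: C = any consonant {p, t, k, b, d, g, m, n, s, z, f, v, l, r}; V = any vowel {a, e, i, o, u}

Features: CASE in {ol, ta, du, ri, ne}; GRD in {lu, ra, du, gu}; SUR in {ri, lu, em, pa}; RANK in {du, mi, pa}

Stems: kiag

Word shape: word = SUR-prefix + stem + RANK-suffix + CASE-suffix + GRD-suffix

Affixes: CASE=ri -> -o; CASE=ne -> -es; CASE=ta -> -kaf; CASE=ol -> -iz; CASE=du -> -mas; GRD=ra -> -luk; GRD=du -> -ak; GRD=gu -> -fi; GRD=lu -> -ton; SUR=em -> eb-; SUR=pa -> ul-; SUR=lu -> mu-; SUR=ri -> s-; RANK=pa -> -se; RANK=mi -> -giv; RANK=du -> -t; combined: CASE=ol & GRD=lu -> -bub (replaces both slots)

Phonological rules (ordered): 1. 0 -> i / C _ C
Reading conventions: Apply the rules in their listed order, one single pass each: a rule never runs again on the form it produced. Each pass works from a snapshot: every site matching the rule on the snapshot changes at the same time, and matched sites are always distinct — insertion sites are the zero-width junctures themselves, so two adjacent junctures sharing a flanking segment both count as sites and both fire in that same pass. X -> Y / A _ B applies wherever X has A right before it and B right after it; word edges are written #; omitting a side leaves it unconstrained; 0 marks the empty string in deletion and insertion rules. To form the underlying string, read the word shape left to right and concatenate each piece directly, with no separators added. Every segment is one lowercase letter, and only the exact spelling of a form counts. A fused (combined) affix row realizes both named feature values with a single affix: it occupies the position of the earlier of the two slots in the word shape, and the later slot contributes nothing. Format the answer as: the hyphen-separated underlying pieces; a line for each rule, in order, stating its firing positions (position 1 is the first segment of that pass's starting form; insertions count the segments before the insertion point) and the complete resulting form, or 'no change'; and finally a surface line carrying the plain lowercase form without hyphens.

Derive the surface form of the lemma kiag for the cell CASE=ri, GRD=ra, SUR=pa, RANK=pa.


underlying: ul-kiag-se-o-luk
1. 0 -> i / C _ C: inserts after position(s) 2, 6: ulikiagiseoluk
surface: ulikiagiseoluk


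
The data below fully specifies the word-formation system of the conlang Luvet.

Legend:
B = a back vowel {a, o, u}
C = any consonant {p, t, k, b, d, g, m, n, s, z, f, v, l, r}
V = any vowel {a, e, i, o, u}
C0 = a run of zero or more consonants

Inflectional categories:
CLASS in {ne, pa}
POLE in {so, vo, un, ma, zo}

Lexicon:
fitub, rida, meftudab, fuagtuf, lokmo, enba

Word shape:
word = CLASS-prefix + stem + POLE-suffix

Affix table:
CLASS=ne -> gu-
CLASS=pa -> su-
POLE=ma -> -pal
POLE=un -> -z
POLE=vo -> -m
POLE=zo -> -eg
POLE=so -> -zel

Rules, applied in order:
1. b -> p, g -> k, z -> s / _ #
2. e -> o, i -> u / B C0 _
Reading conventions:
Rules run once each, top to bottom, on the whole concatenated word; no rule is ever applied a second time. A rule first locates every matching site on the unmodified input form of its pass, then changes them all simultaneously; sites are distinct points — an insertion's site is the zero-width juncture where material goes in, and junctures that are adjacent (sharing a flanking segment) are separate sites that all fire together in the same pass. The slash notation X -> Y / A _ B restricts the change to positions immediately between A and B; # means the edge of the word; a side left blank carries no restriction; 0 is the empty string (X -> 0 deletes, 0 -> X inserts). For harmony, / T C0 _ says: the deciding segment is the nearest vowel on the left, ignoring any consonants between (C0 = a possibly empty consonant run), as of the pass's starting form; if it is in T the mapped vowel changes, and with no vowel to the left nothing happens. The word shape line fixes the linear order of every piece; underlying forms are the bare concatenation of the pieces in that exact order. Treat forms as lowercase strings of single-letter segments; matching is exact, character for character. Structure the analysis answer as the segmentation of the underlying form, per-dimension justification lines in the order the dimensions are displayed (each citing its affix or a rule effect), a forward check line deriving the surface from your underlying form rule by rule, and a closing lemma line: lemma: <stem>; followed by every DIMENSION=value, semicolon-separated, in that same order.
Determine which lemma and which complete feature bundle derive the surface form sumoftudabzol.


underlying: su-meftudab-zel
CLASS=pa - signalled by the affix su-
POLE=so - signalled by the affix -zel
check: sumeftudabzel -> sumeftudabzel -> sumoftudabzol
lemma: meftudab; CLASS=pa; POLE=so


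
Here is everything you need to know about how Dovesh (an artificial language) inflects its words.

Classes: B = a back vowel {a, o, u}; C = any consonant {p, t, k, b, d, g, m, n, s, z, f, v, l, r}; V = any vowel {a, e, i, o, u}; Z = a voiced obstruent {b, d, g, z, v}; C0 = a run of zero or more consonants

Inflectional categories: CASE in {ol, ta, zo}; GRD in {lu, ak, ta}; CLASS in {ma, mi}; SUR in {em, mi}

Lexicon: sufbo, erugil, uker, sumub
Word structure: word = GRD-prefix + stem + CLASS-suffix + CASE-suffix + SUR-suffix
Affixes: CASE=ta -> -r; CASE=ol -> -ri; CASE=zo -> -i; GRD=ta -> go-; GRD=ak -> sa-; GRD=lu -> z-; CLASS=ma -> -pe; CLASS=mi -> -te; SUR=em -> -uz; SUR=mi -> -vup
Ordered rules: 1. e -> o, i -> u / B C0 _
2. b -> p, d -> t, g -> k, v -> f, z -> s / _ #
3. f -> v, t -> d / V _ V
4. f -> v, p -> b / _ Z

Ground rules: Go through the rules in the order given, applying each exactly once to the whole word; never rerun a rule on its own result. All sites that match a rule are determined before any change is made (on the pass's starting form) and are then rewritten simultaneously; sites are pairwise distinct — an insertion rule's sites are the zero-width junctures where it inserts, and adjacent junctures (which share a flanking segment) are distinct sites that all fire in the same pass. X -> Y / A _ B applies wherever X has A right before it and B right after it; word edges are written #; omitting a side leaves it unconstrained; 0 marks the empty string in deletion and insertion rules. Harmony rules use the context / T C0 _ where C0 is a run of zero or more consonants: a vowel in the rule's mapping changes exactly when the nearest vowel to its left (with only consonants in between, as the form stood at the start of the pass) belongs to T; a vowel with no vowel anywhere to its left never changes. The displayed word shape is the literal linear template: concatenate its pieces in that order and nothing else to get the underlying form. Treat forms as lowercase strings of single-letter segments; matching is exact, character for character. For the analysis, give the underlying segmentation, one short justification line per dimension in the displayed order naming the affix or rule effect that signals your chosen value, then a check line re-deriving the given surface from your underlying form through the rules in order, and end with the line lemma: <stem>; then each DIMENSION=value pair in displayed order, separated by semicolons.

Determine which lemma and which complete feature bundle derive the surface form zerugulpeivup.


underlying: z-erugil-pe-i-vup
CASE=zo - signalled by the affix -i
GRD=lu - signalled by the affix z-
CLASS=ma - signalled by the affix -pe
SUR=mi - signalled by the affix -vup
check: zerugilpeivup -> zerugulpeivup -> zerugulpeivup -> zerugulpeivup -> zerugulpeivup
lemma: erugil; CASE=zo; GRD=lu; CLASS=ma; SUR=mi


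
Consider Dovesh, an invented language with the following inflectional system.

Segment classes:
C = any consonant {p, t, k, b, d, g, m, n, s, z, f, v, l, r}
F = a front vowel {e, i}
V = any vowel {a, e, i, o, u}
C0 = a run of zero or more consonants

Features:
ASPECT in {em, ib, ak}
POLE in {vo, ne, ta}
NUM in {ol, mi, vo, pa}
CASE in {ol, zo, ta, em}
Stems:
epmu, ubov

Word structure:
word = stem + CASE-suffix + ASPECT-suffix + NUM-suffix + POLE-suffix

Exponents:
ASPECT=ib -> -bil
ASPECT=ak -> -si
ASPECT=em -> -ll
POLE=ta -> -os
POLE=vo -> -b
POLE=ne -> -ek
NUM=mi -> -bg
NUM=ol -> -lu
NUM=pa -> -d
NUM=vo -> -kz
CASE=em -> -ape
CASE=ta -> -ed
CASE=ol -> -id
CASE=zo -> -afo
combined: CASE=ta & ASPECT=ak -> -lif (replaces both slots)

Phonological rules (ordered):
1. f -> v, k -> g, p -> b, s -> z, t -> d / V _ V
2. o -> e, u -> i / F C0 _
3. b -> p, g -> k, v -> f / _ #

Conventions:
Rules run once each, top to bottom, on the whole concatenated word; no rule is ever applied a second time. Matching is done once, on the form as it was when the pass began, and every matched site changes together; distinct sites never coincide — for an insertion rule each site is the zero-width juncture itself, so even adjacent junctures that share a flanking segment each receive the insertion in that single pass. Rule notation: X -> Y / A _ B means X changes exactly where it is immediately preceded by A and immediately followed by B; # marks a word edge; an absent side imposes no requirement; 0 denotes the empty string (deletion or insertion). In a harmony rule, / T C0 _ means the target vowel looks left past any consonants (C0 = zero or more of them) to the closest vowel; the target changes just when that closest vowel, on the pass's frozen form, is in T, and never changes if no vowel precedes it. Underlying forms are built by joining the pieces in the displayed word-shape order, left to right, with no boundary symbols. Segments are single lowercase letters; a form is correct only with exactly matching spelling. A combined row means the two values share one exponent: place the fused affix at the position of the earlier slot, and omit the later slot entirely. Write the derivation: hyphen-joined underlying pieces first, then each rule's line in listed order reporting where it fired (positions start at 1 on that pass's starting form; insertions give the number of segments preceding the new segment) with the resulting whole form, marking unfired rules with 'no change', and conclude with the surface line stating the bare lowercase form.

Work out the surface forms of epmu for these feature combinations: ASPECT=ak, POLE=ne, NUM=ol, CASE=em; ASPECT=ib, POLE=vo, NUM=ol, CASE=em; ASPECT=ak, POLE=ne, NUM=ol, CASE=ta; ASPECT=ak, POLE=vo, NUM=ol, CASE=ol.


cell ASPECT=ak, POLE=ne, NUM=ol, CASE=em:
underlying: epmu-ape-si-lu-ek
1. f -> v, k -> g, p -> b, s -> z, t -> d / V _ V: fires at position(s) 6, 8: epmuabeziluek
2. o -> e, u -> i / F C0 _: fires at position(s) 4, 11: epmiabeziliek
3. b -> p, g -> k, v -> f / _ #: no change
surface: epmiabeziliek

cell ASPECT=ib, POLE=vo, NUM=ol, CASE=em:
underlying: epmu-ape-bil-lu-b
1. f -> v, k -> g, p -> b, s -> z, t -> d / V _ V: fires at position(s) 6: epmuabebillub
2. o -> e, u -> i / F C0 _: fires at position(s) 4, 12: epmiabebillib
3. b -> p, g -> k, v -> f / _ #: fires at position(s) 13: epmiabebillip
surface: epmiabebillip

cell ASPECT=ak, POLE=ne, NUM=ol, CASE=ta:
underlying: epmu-lif-lu-ek
1. f -> v, k -> g, p -> b, s -> z, t -> d / V _ V: no change
2. o -> e, u -> i / F C0 _: fires at position(s) 4, 9: epmilifliek
3. b -> p, g -> k, v -> f / _ #: no change
surface: epmilifliek

cell ASPECT=ak, POLE=vo, NUM=ol, CASE=ol:
underlying: epmu-id-si-lu-b
1. f -> v, k -> g, p -> b, s -> z, t -> d / V _ V: no change
2. o -> e, u -> i / F C0 _: fires at position(s) 4, 10: epmiidsilib
3. b -> p, g -> k, v -> f / _ #: fires at position(s) 11: epmiidsilip
surface: epmiidsilip


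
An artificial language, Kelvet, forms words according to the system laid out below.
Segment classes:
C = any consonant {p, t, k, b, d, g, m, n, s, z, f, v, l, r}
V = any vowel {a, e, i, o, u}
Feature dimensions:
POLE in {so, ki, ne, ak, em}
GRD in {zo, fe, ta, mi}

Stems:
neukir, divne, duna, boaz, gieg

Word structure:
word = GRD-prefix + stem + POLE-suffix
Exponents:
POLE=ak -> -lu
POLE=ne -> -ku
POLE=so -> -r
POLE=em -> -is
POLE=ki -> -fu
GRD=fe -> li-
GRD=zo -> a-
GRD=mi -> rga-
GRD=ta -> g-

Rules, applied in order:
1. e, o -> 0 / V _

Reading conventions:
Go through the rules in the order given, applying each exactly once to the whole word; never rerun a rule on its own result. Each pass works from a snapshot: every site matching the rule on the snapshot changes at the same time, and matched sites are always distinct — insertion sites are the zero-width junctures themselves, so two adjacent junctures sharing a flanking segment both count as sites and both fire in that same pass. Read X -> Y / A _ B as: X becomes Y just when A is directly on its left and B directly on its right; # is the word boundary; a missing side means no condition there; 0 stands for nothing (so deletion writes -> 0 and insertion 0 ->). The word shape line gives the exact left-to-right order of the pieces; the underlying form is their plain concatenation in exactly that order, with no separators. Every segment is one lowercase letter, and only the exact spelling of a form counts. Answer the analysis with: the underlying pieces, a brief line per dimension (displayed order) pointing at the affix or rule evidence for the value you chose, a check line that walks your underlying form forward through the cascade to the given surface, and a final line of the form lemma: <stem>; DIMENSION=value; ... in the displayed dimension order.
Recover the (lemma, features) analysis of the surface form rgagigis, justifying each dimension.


underlying: rga-gieg-is
POLE=em - signalled by the affix -is
GRD=mi - signalled by the affix rga-
check: rgagiegis -> rgagigis
lemma: gieg; POLE=em; GRD=mi


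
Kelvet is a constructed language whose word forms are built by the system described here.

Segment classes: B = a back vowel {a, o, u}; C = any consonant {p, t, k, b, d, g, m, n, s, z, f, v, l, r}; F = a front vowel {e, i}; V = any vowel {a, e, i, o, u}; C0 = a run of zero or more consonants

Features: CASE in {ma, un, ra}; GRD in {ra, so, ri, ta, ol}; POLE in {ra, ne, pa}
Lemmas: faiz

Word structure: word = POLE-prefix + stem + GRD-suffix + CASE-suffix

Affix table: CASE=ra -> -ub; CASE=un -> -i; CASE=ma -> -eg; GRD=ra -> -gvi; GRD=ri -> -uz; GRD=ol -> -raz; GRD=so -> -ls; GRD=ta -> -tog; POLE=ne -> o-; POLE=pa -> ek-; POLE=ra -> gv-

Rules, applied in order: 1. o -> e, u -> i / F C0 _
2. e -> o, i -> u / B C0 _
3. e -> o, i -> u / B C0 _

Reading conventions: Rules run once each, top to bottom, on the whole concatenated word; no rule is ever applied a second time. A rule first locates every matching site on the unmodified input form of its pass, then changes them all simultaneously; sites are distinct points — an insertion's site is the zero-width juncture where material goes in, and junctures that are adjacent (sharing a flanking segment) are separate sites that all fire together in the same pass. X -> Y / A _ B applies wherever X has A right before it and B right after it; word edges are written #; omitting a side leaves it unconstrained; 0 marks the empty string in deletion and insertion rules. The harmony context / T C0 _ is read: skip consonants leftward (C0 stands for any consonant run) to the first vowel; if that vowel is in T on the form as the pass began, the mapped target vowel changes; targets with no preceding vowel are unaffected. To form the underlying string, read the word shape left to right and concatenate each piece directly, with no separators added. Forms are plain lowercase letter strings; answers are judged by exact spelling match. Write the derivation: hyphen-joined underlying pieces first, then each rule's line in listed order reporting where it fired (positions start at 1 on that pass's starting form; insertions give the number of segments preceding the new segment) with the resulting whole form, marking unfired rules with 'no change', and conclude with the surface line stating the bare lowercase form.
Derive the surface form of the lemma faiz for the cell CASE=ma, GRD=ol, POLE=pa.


underlying: ek-faiz-raz-eg
1. o -> e, u -> i / F C0 _: no change
2. e -> o, i -> u / B C0 _: fires at position(s) 5, 10: ekfauzrazog
3. e -> o, i -> u / B C0 _: no change
surface: ekfauzrazog


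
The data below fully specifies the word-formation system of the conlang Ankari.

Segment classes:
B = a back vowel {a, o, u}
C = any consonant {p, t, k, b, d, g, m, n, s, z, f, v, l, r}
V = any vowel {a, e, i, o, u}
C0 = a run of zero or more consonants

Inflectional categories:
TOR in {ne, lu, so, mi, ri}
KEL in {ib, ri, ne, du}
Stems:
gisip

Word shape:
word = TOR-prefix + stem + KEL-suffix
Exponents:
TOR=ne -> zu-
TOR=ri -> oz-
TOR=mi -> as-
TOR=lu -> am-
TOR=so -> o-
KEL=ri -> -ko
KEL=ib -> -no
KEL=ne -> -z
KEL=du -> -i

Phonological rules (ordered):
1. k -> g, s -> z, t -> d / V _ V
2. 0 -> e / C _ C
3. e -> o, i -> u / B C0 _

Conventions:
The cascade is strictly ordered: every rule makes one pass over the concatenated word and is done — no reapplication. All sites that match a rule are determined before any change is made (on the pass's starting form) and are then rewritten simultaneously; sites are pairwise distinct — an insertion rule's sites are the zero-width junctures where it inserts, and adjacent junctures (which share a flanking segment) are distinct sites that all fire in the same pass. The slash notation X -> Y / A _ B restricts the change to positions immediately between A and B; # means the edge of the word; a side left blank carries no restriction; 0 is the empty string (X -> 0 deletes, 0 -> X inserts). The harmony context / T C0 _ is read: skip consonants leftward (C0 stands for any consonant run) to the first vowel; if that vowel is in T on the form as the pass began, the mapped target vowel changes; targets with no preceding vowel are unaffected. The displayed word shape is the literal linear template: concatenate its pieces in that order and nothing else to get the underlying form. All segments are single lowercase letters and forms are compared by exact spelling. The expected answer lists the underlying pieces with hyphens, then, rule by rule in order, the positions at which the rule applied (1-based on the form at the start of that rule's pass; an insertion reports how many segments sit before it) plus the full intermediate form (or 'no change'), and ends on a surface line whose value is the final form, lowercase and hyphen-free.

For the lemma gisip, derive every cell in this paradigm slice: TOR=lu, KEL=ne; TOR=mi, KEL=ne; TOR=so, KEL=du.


cell TOR=lu, KEL=ne:
underlying: am-gisip-z
1. k -> g, s -> z, t -> d / V _ V: fires at position(s) 5: amgizipz
2. 0 -> e / C _ C: inserts after position(s) 2, 7: amegizipez
3. e -> o, i -> u / B C0 _: fires at position(s) 3: amogizipez
surface: amogizipez

cell TOR=mi, KEL=ne:
underlying: as-gisip-z
1. k -> g, s -> z, t -> d / V _ V: fires at position(s) 5: asgizipz
2. 0 -> e / C _ C: inserts after position(s) 2, 7: asegizipez
3. e -> o, i -> u / B C0 _: fires at position(s) 3: asogizipez
surface: asogizipez

cell TOR=so, KEL=du:
underlying: o-gisip-i
1. k -> g, s -> z, t -> d / V _ V: fires at position(s) 4: ogizipi
2. 0 -> e / C _ C: no change
3. e -> o, i -> u / B C0 _: fires at position(s) 3: oguzipi
surface: oguzipi


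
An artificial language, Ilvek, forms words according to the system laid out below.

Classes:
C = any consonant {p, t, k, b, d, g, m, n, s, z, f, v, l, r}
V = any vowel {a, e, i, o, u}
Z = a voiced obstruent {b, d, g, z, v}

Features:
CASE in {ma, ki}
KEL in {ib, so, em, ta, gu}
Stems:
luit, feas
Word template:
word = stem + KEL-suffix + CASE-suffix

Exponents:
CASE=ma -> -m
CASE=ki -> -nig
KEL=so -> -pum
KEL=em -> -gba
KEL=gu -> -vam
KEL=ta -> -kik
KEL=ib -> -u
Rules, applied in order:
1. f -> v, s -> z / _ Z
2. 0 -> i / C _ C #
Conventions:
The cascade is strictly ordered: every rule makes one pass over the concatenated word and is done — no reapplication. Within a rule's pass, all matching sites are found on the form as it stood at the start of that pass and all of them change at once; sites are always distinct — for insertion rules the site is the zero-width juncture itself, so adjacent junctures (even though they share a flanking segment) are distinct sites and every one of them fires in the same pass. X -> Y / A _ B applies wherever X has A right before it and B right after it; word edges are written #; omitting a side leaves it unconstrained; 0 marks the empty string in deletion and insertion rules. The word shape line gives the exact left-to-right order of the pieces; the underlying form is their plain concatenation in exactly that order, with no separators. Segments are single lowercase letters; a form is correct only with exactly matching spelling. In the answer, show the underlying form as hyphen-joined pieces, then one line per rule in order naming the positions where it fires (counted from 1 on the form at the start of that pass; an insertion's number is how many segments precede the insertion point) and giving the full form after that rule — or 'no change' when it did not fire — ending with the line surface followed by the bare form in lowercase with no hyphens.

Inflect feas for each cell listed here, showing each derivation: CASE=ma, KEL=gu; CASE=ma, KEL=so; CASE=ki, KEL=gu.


cell CASE=ma, KEL=gu:
underlying: feas-vam-m
1. f -> v, s -> z / _ Z: fires at position(s) 4: feazvamm
2. 0 -> i / C _ C #: inserts after position(s) 7: feazvamim
surface: feazvamim

cell CASE=ma, KEL=so:
underlying: feas-pum-m
1. f -> v, s -> z / _ Z: no change
2. 0 -> i / C _ C #: inserts after position(s) 7: feaspumim
surface: feaspumim

cell CASE=ki, KEL=gu:
underlying: feas-vam-nig
1. f -> v, s -> z / _ Z: fires at position(s) 4: feazvamnig
2. 0 -> i / C _ C #: no change
surface: feazvamnig


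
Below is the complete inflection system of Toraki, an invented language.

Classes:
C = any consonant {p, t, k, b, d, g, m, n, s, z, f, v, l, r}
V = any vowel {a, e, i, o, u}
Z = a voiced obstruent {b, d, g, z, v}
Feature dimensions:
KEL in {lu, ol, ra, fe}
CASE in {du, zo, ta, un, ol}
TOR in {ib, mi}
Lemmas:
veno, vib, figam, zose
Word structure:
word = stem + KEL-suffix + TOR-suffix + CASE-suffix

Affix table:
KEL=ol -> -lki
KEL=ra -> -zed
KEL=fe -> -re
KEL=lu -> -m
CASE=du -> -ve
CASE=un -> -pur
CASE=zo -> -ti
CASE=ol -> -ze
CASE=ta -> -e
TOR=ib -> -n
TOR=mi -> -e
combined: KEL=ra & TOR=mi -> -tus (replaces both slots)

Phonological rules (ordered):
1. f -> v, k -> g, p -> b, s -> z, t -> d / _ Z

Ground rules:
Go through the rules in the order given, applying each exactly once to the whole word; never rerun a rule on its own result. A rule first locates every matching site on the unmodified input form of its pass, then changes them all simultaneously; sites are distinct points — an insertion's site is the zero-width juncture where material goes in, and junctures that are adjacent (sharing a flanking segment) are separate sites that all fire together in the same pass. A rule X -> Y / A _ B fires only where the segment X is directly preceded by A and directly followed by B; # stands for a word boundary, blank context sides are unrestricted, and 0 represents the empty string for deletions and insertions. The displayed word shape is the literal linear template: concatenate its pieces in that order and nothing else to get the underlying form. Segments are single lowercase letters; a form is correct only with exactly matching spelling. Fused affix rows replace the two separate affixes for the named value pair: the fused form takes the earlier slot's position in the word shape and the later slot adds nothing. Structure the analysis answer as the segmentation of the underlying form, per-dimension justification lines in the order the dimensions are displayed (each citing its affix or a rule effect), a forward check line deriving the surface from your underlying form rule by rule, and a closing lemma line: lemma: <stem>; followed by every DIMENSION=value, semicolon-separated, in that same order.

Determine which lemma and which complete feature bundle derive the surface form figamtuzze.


underlying: figam-tus-ze
KEL=ra - signalled by the combined affix row
CASE=ol - signalled by the affix -ze
TOR=mi - signalled by the combined affix row
check: figamtusze -> figamtuzze
lemma: figam; KEL=ra; CASE=ol; TOR=mi


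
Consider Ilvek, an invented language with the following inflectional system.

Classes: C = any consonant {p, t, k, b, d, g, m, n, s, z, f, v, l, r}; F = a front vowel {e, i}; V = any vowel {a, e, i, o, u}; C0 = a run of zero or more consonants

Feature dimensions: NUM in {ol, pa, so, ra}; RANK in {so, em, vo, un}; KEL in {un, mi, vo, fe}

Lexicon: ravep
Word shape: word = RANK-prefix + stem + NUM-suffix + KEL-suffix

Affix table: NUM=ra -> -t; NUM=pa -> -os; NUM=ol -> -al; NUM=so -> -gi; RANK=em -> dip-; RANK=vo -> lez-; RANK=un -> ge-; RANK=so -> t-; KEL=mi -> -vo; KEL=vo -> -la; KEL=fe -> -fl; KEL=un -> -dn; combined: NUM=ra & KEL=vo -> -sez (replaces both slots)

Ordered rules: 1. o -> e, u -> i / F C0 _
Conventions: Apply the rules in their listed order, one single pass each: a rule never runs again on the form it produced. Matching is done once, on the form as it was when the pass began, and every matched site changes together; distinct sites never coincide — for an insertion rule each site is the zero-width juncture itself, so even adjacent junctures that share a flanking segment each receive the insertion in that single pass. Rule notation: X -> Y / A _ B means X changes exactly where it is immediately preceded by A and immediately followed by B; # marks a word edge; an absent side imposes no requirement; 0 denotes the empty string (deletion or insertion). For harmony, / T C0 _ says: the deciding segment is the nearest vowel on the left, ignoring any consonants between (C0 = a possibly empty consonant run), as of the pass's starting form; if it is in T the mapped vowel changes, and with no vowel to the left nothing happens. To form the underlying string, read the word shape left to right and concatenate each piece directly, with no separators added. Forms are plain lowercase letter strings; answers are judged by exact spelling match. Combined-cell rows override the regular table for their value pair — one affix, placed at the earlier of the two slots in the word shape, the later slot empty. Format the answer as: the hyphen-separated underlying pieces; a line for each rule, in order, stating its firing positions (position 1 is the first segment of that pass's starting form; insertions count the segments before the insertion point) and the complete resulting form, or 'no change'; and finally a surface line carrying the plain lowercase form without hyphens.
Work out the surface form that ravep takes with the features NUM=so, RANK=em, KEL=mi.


underlying: dip-ravep-gi-vo
1. o -> e, u -> i / F C0 _: fires at position(s) 12: dipravepgive
surface: dipravepgive


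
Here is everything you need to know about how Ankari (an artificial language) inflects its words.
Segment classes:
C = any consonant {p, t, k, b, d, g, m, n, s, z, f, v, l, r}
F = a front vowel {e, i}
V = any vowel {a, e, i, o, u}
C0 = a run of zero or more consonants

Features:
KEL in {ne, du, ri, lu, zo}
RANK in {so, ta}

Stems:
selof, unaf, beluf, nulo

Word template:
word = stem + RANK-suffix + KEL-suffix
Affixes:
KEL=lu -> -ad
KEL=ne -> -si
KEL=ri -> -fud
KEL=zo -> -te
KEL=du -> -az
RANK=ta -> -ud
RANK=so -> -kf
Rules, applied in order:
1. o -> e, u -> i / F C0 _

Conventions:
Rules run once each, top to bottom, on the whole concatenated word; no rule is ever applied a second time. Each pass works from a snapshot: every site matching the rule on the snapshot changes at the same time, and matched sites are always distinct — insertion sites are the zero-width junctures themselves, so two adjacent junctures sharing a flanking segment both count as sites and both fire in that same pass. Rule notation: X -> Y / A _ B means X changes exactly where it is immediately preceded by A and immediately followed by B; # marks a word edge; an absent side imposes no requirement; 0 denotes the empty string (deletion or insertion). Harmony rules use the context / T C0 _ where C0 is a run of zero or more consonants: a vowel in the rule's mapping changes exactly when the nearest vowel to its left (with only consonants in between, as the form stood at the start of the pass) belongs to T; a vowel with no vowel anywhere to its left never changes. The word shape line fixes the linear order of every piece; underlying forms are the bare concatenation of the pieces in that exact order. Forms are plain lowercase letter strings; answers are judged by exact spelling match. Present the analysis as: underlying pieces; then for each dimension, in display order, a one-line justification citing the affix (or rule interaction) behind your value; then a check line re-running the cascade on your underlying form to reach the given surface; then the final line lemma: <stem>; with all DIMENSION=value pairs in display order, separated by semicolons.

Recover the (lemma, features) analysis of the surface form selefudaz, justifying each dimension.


underlying: selof-ud-az
KEL=du - signalled by the affix -az
RANK=ta - signalled by the affix -ud
check: selofudaz -> selefudaz
lemma: selof; KEL=du; RANK=ta


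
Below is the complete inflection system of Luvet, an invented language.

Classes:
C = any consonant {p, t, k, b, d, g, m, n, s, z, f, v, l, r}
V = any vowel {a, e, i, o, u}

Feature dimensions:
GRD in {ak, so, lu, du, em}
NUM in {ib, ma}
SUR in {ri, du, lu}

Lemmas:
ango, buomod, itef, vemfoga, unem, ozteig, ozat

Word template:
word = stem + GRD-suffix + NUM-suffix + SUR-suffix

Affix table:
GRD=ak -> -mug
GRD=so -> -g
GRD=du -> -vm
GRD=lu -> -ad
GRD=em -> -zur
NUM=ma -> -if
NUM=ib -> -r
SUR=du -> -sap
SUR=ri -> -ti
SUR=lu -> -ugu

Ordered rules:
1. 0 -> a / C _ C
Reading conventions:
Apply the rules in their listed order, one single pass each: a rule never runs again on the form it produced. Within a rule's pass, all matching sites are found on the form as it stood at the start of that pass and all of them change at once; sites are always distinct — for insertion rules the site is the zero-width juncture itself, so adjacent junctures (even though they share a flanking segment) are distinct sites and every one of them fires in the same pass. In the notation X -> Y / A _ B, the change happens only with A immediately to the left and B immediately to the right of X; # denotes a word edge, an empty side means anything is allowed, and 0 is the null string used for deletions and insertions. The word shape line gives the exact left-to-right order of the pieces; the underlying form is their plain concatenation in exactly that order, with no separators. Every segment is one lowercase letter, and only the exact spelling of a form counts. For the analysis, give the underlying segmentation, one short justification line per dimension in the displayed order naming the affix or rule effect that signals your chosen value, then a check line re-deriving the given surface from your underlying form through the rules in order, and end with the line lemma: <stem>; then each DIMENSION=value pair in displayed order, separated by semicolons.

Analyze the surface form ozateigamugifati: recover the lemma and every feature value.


underlying: ozteig-mug-if-ti
GRD=ak - signalled by the affix -mug
NUM=ma - signalled by the affix -if
SUR=ri - signalled by the affix -ti
check: ozteigmugifti -> ozateigamugifati
lemma: ozteig; GRD=ak; NUM=ma; SUR=ri


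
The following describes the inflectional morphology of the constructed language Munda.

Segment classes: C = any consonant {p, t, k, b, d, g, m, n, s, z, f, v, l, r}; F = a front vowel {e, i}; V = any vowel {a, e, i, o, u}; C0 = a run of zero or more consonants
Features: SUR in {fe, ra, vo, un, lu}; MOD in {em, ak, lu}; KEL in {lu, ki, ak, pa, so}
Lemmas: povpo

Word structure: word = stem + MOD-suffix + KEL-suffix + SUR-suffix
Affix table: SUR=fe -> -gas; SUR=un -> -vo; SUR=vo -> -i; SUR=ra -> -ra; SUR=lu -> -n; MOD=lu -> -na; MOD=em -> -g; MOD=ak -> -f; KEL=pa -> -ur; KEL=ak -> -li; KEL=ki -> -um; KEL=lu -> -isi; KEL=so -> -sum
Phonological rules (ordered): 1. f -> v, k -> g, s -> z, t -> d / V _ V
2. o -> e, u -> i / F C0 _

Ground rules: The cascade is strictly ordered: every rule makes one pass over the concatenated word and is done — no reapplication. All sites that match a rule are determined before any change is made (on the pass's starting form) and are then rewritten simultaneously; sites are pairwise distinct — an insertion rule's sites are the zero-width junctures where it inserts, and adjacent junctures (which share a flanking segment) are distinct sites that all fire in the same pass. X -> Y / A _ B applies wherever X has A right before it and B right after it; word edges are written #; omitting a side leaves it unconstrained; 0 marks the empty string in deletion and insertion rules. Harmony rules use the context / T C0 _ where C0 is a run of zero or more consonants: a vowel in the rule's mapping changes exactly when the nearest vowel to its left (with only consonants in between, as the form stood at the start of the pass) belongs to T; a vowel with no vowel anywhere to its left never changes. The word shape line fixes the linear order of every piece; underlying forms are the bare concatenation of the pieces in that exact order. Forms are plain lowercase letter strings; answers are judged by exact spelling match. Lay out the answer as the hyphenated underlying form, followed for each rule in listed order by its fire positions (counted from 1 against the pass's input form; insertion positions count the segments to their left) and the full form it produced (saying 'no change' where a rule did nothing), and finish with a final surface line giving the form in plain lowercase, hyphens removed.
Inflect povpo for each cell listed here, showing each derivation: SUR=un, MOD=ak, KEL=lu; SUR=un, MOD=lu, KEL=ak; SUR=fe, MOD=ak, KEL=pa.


cell SUR=un, MOD=ak, KEL=lu:
underlying: povpo-f-isi-vo
1. f -> v, k -> g, s -> z, t -> d / V _ V: fires at position(s) 6, 8: povpovizivo
2. o -> e, u -> i / F C0 _: fires at position(s) 11: povpovizive
surface: povpovizive

cell SUR=un, MOD=lu, KEL=ak:
underlying: povpo-na-li-vo
1. f -> v, k -> g, s -> z, t -> d / V _ V: no change
2. o -> e, u -> i / F C0 _: fires at position(s) 11: povponalive
surface: povponalive

cell SUR=fe, MOD=ak, KEL=pa:
underlying: povpo-f-ur-gas
1. f -> v, k -> g, s -> z, t -> d / V _ V: fires at position(s) 6: povpovurgas
2. o -> e, u -> i / F C0 _: no change
surface: povpovurgas


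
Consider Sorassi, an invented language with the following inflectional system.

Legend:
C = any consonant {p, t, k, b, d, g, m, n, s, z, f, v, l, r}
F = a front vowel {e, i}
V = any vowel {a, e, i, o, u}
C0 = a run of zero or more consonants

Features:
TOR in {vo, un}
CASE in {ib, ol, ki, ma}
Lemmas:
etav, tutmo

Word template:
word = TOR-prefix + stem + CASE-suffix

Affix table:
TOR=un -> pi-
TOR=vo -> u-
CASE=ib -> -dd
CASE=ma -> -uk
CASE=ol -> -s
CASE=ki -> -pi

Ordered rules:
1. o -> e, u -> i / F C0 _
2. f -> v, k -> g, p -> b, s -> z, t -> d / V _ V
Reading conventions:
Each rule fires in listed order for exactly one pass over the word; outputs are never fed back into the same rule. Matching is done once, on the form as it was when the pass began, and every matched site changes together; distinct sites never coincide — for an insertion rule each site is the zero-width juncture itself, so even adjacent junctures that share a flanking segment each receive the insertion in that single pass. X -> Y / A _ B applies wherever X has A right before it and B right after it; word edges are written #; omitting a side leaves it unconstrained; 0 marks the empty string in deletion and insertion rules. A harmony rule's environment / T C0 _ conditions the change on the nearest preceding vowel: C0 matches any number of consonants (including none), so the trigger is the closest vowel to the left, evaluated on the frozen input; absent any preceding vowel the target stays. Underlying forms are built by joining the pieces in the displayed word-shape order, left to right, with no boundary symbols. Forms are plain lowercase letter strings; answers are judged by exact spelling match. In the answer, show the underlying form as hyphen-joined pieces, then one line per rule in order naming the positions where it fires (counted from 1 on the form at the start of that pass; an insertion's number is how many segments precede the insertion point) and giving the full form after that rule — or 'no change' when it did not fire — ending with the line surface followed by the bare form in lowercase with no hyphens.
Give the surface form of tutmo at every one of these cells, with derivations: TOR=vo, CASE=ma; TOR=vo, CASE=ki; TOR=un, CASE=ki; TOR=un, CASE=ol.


cell TOR=vo, CASE=ma:
underlying: u-tutmo-uk
1. o -> e, u -> i / F C0 _: no change
2. f -> v, k -> g, p -> b, s -> z, t -> d / V _ V: fires at position(s) 2: udutmouk
surface: udutmouk

cell TOR=vo, CASE=ki:
underlying: u-tutmo-pi
1. o -> e, u -> i / F C0 _: no change
2. f -> v, k -> g, p -> b, s -> z, t -> d / V _ V: fires at position(s) 2, 7: udutmobi
surface: udutmobi

cell TOR=un, CASE=ki:
underlying: pi-tutmo-pi
1. o -> e, u -> i / F C0 _: fires at position(s) 4: pititmopi
2. f -> v, k -> g, p -> b, s -> z, t -> d / V _ V: fires at position(s) 3, 8: piditmobi
surface: piditmobi

cell TOR=un, CASE=ol:
underlying: pi-tutmo-s
1. o -> e, u -> i / F C0 _: fires at position(s) 4: pititmos
2. f -> v, k -> g, p -> b, s -> z, t -> d / V _ V: fires at position(s) 3: piditmos
surface: piditmos


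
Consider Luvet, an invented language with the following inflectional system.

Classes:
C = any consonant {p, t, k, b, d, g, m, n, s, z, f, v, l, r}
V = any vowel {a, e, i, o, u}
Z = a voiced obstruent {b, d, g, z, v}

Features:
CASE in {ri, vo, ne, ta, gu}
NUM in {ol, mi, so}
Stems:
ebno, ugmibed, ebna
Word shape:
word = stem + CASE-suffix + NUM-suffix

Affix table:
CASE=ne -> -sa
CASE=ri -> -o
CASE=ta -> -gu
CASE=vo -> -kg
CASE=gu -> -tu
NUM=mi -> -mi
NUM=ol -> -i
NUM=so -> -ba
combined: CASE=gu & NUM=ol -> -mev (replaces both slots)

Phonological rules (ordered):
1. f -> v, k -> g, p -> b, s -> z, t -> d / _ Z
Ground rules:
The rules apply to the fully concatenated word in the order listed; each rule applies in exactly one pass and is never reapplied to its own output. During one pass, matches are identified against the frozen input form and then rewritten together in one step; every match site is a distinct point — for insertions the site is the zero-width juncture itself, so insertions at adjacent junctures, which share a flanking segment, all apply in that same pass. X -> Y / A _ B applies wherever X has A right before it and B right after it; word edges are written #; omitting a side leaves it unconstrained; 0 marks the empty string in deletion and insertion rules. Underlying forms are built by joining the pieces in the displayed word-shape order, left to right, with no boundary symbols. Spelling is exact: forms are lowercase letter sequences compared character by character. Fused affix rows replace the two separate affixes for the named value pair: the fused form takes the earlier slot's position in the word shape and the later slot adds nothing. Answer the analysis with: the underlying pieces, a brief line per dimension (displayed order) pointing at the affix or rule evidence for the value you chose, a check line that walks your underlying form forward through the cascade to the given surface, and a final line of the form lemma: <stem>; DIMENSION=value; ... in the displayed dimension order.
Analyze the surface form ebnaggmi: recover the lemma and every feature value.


underlying: ebna-kg-mi
CASE=vo - signalled by the affix -kg
NUM=mi - signalled by the affix -mi
check: ebnakgmi -> ebnaggmi
lemma: ebna; CASE=vo; NUM=mi


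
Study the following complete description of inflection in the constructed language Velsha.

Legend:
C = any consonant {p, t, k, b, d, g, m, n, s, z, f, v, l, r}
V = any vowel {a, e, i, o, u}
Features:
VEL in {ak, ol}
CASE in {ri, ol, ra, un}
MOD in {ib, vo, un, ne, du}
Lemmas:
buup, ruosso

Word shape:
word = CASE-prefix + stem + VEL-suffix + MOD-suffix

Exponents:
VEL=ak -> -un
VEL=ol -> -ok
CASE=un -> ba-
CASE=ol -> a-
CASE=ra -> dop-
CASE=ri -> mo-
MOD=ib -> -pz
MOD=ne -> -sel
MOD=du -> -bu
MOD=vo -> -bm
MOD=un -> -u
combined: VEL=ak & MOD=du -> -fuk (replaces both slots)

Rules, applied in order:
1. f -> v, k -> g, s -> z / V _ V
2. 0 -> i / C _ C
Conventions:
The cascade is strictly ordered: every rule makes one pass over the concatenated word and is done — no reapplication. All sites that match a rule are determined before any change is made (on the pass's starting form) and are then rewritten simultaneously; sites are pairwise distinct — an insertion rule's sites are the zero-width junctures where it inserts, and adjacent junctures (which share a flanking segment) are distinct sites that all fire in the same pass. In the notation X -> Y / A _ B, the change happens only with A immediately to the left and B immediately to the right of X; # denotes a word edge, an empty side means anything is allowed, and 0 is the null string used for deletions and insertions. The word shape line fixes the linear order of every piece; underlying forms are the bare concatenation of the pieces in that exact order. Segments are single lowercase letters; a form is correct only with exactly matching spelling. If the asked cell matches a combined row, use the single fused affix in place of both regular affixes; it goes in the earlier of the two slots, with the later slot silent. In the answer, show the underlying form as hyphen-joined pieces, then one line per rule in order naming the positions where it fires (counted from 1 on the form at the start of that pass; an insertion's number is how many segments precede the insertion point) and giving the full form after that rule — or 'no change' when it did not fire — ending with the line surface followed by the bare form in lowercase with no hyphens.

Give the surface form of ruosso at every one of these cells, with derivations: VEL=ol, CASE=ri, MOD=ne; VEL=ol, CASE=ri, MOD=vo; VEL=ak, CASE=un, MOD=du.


cell VEL=ol, CASE=ri, MOD=ne:
underlying: mo-ruosso-ok-sel
1. f -> v, k -> g, s -> z / V _ V: no change
2. 0 -> i / C _ C: inserts after position(s) 6, 10: moruosisookisel
surface: moruosisookisel

cell VEL=ol, CASE=ri, MOD=vo:
underlying: mo-ruosso-ok-bm
1. f -> v, k -> g, s -> z / V _ V: no change
2. 0 -> i / C _ C: inserts after position(s) 6, 10, 11: moruosisookibim
surface: moruosisookibim

cell VEL=ak, CASE=un, MOD=du:
underlying: ba-ruosso-fuk
1. f -> v, k -> g, s -> z / V _ V: fires at position(s) 9: baruossovuk
2. 0 -> i / C _ C: inserts after position(s) 6: baruosisovuk
surface: baruosisovuk
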